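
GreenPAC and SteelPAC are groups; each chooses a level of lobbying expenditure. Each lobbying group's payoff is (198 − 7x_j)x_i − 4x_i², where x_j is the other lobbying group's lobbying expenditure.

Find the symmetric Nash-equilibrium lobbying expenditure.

GreenPAC's payoff is (198 − 7x_S)x_G − 4x_G².
∂π/∂x_G = 198 − 7x_S − 8x_G = 0, so x_G = 24.75 − 0.875x_S.
Setting x_G = x_S in the reaction function: x_G = 24.75 − 0.875x_G, so x_G = 24.75 / 1.875 = 13.2.

13.2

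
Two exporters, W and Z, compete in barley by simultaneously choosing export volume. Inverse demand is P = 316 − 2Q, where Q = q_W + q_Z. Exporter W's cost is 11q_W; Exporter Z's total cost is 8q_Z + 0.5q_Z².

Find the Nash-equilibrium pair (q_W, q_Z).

56.8125, 38.875

Exporter W's profit: π = q_W(316 − 2(q_W + q_Z)) − 11q_W.
∂π/∂q_W = 305 − 4q_W − 2q_Z = 0, so q_W = 76.25 − 0.5q_Z.
For Z: ∂π/∂q_Z = 308 − 5q_Z − 2q_W = 0 ⇒ q_Z = 61.6 − 0.4q_W.
Solving the two reaction functions simultaneously: (1 − (−0.5)(−0.4))q_W = 76.25 − 0.5·61.6, so 0.8q_W = 45.45 and q_W = 56.8125.
Then q_Z = 61.6 − 0.4·56.8125 = 38.875.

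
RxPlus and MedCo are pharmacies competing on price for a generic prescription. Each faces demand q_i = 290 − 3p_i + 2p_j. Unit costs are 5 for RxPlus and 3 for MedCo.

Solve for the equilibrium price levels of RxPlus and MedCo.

75.875, 75.125

RxPlus's profit: π = (p_{RxPlus} − 5)(290 − 3p_{RxPlus} + 2p_{MedCo}).
∂π/∂p_{RxPlus} = 305 − 6p_{RxPlus} + 2p_{MedCo} = 0 ⇒ p_{RxPlus} = 305/6 + (1/3)p_{MedCo}.
Similarly p_{MedCo} = 299/6 + (1/3)p_{RxPlus}.
Substituting the second reaction function into the first: p_{RxPlus} = 305/6 + (1/3)(299/6 + (1/3)p_{RxPlus}), which gives (8/9)p_{RxPlus} = 607/9 ⇒ p_{RxPlus} = 75.875.
Then p_{MedCo} = 299/6 + (1/3)·75.875 = 75.125.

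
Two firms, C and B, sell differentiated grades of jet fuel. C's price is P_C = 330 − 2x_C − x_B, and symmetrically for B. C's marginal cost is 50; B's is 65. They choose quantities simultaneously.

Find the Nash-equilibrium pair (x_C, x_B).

57, 52

Firm C's profit: π = x_C(330 − 2x_C − x_B) − 50x_C.
∂π/∂x_C = 280 − 4x_C − x_B = 0 ⇒ x_C = 70 − 0.25x_B.
Similarly x_B = 66.25 − 0.25x_C.
Substituting the second reaction function into the first: x_C = 70 − 0.25(66.25 − 0.25x_C), which gives 0.9375x_C = 53.4375 ⇒ x_C = 57.
Then x_B = 66.25 − 0.25·57 = 52.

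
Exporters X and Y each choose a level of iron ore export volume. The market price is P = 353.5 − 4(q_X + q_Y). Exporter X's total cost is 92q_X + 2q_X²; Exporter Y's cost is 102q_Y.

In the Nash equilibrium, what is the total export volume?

Exporter X's profit: π = q_X(353.5 − 4(q_X + q_Y)) − 92q_X − 2q_X².
∂π/∂q_X = 261.5 − 12q_X − 4q_Y = 0, so q_X = 523/24 − (1/3)q_Y.
For Y: ∂π/∂q_Y = 251.5 − 8q_Y − 4q_X = 0 ⇒ q_Y = 31.4375 − 0.5q_X.
Solving the two reaction functions simultaneously: (1 − (−1/3)(−0.5))q_X = 523/24 − (1/3)·31.4375, so (5/6)q_X = 11.3125 and q_X = 13.575.
Then q_Y = 31.4375 − 0.5·13.575 = 24.65.
Total export volume: 13.575 + 24.65 = 38.225.

38.225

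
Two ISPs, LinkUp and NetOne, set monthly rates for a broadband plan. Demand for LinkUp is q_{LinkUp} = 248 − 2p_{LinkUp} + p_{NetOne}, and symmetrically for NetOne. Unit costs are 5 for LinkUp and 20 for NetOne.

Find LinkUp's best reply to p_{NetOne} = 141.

99.75

LinkUp's profit: π = (p_{LinkUp} − 5)(248 − 2p_{LinkUp} + p_{NetOne}).
∂π/∂p_{LinkUp} = 258 − 4p_{LinkUp} + p_{NetOne} = 0 ⇒ p_{LinkUp} = 64.5 + 0.25p_{NetOne}.
At p_{NetOne} = 141: p_{LinkUp} = 64.5 + 0.25·141 = 99.75.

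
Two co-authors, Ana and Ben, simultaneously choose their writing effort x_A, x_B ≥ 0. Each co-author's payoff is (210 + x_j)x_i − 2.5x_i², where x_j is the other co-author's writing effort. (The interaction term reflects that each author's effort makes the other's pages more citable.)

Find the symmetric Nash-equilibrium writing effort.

52.5

Ana's payoff is (210 + x_B)x_A − 2.5x_A².
∂π/∂x_A = 210 + x_B − 5x_A = 0, so x_A = 42 + 0.2x_B.
Setting x_A = x_B in the reaction function: x_A = 42 + 0.2x_A, so x_A = 42 / 0.8 = 52.5.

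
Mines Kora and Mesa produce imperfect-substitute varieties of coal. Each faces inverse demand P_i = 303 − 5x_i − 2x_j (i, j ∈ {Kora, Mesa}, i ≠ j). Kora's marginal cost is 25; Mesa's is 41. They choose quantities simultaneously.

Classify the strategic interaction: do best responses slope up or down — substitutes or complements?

strategic substitutes

Mine Kora's profit: π = x_{Kora}(303 − 5x_{Kora} − 2x_{Mesa}) − 25x_{Kora}.
∂π/∂x_{Kora} = 278 − 10x_{Kora} − 2x_{Mesa} = 0 ⇒ x_{Kora} = 27.8 − 0.2x_{Mesa}.
The best-response slope dx_{Kora}/dx_{Mesa} = −0.2 < 0: the reaction function is downward-sloping, so the choices are strategic substitutes.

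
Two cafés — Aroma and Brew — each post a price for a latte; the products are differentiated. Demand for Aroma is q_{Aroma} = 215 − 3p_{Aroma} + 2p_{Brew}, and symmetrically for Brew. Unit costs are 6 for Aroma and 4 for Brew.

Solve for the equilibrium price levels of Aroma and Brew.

57.875, 57.125

Aroma's profit: π = (p_{Aroma} − 6)(215 − 3p_{Aroma} + 2p_{Brew}).
∂π/∂p_{Aroma} = 233 − 6p_{Aroma} + 2p_{Brew} = 0 ⇒ p_{Aroma} = 233/6 + (1/3)p_{Brew}.
Similarly p_{Brew} = 227/6 + (1/3)p_{Aroma}.
Substituting the second reaction function into the first: p_{Aroma} = 233/6 + (1/3)(227/6 + (1/3)p_{Aroma}), which gives (8/9)p_{Aroma} = 463/9 ⇒ p_{Aroma} = 57.875.
Then p_{Brew} = 227/6 + (1/3)·57.875 = 57.125.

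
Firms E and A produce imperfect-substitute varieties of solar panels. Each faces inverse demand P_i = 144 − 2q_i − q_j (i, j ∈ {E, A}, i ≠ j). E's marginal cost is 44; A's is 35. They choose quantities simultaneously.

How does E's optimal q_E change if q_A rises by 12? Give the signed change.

Firm E's profit: π = q_E(144 − 2q_E − q_A) − 44q_E.
∂π/∂q_E = 100 − 4q_E − q_A = 0 ⇒ q_E = 25 − 0.25q_A.
The reaction-function slope is −0.25, so a 12-unit rise in q_A moves q_E by −0.25 × 12 = −3. E's best response falls — the actions are strategic substitutes.

-3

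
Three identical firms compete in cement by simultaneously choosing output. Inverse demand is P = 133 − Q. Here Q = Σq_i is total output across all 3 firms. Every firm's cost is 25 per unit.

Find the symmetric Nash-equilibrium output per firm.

A representative firm's profit is π_i = q_i(133 − Q) − 25q_i, with Q = q_i + Σ_{j≠i} q_j.
First-order condition: 108 − 2q_i − Σ_{j≠i} q_j = 0.
With identical firms, set every q_j = q: then 108 − 2q − 2q = 0, i.e. q = 108/4 = 27.

27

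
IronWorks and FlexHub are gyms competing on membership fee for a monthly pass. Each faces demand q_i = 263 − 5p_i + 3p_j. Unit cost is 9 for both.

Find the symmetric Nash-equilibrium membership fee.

44

IronWorks's profit: π = (p_{IronWorks} − 9)(263 − 5p_{IronWorks} + 3p_{FlexHub}).
∂π/∂p_{IronWorks} = 308 − 10p_{IronWorks} + 3p_{FlexHub} = 0 ⇒ p_{IronWorks} = 30.8 + 0.3p_{FlexHub}.
By symmetry p_{FlexHub} = p_{IronWorks}; substituting into the reaction function, 0.7p_{IronWorks} = 30.8 and p_{IronWorks} = 44.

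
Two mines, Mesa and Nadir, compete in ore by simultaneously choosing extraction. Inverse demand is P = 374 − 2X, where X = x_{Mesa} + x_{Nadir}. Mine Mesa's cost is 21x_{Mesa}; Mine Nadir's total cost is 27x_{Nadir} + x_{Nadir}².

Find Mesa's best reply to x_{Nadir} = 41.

67.75

Mine Mesa's profit: π = x_{Mesa}(374 − 2(x_{Mesa} + x_{Nadir})) − 21x_{Mesa}.
∂π/∂x_{Mesa} = 353 − 4x_{Mesa} − 2x_{Nadir} = 0, so x_{Mesa} = 88.25 − 0.5x_{Nadir}.
At x_{Nadir} = 41: x_{Mesa} = 88.25 − 0.5·41 = 67.75.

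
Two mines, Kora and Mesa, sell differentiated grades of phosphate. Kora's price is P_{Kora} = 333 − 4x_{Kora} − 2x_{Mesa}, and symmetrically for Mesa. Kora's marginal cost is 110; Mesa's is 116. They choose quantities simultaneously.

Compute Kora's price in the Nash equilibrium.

200

Mine Kora's profit: π = x_{Kora}(333 − 4x_{Kora} − 2x_{Mesa}) − 110x_{Kora}.
∂π/∂x_{Kora} = 223 − 8x_{Kora} − 2x_{Mesa} = 0 ⇒ x_{Kora} = 27.875 − 0.25x_{Mesa}.
Similarly x_{Mesa} = 27.125 − 0.25x_{Kora}.
Plugging x_{Mesa} into Kora's best response: x_{Kora} = 27.875 − 0.25(27.125 − 0.25x_{Kora}) ⇒ 0.9375x_{Kora} = 675/32, so x_{Kora} = 22.5.
Then x_{Mesa} = 27.125 − 0.25·22.5 = 21.5.
P_{Kora} = 333 − 4·22.5 − 2·21.5 = 200.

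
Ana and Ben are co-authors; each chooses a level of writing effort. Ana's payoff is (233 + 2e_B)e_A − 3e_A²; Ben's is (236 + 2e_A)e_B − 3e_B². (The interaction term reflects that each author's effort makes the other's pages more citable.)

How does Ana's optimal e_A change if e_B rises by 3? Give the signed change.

Expanding Ana's payoff: 233e_A + 2e_Be_A − 3e_A².
∂π/∂e_A = 233 + 2e_B − 6e_A = 0, so e_A = 233/6 + (1/3)e_B.
The reaction-function slope is 1/3, so a 3-unit rise in e_B moves e_A by 1/3 × 3 = 1. Ana's best response rises — the actions are strategic complements.

1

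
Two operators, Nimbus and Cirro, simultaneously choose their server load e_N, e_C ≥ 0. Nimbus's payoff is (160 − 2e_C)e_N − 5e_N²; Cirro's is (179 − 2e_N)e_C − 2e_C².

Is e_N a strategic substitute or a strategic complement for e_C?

strategic substitutes

Expanding Nimbus's payoff: 160e_N − 2e_Ce_N − 5e_N².
∂π/∂e_N = 160 − 2e_C − 10e_N = 0, so e_N = 16 − 0.2e_C.
The best-response slope de_N/de_C = −0.2 < 0: the reaction function is downward-sloping, so the choices are strategic substitutes.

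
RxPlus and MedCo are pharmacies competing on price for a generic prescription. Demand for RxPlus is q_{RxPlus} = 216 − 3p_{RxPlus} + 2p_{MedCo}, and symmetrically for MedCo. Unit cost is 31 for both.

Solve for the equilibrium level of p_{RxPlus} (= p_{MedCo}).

77.25

RxPlus's profit: π = (p_{RxPlus} − 31)(216 − 3p_{RxPlus} + 2p_{MedCo}).
∂π/∂p_{RxPlus} = 309 − 6p_{RxPlus} + 2p_{MedCo} = 0 ⇒ p_{RxPlus} = 51.5 + (1/3)p_{MedCo}.
The game is symmetric, so in equilibrium p_{MedCo} = p_{RxPlus}: the reaction function gives (2/3)p_{RxPlus} = 51.5, hence p_{RxPlus} = 77.25.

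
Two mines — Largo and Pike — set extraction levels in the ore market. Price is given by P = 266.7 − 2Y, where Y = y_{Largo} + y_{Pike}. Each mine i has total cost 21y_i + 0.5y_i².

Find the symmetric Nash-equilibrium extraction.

Mine Largo's profit: π = y_{Largo}(266.7 − 2(y_{Largo} + y_{Pike})) − 21y_{Largo} − 0.5y_{Largo}².
∂π/∂y_{Largo} = 245.7 − 5y_{Largo} − 2y_{Pike} = 0, so y_{Largo} = 49.14 − 0.4y_{Pike}.
Setting y_{Largo} = y_{Pike} in the reaction function: y_{Largo} = 49.14 − 0.4y_{Largo}, so y_{Largo} = 49.14 / 1.4 = 35.1.

35.1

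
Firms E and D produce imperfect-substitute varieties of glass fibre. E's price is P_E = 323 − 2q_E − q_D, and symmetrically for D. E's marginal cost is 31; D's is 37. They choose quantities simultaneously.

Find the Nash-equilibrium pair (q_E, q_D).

Firm E's profit: π = q_E(323 − 2q_E − q_D) − 31q_E.
∂π/∂q_E = 292 − 4q_E − q_D = 0 ⇒ q_E = 73 − 0.25q_D.
Similarly q_D = 71.5 − 0.25q_E.
Plugging q_D into E's best response: q_E = 73 − 0.25(71.5 − 0.25q_E) ⇒ 0.9375q_E = 55.125, so q_E = 58.8.
Then q_D = 71.5 − 0.25·58.8 = 56.8.

58.8, 56.8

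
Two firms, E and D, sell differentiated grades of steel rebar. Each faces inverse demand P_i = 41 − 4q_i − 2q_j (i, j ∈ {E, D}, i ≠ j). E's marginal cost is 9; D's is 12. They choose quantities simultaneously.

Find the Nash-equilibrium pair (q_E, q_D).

Firm E's profit: π = q_E(41 − 4q_E − 2q_D) − 9q_E.
∂π/∂q_E = 32 − 8q_E − 2q_D = 0 ⇒ q_E = 4 − 0.25q_D.
Similarly q_D = 3.625 − 0.25q_E.
Plugging q_D into E's best response: q_E = 4 − 0.25(3.625 − 0.25q_E) ⇒ 0.9375q_E = 99/32, so q_E = 3.3.
Then q_D = 3.625 − 0.25·3.3 = 2.8.

3.3, 2.8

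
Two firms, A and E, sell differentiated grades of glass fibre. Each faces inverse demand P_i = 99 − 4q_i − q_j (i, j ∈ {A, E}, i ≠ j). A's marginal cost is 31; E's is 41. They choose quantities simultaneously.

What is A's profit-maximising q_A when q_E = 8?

7.5

Firm A's profit: π = q_A(99 − 4q_A − q_E) − 31q_A.
∂π/∂q_A = 68 − 8q_A − q_E = 0 ⇒ q_A = 8.5 − 0.125q_E.
At q_E = 8: q_A = 8.5 − 0.125·8 = 7.5.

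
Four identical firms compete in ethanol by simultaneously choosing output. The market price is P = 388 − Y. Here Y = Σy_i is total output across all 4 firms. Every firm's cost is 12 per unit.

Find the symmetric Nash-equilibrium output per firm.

75.2

A representative firm's profit is π_i = y_i(388 − Y) − 12y_i, with Y = y_i + Σ_{j≠i} y_j.
First-order condition: 376 − 2y_i − Σ_{j≠i} y_j = 0.
Imposing symmetry (y_j = y for all j) turns Σ_{j≠i} y_j into 3y, so 376 = 5y and y = 75.2.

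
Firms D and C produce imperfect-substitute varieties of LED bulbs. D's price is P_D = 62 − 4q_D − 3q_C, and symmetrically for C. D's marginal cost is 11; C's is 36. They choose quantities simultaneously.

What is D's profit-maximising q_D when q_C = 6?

4.125

Firm D's profit: π = q_D(62 − 4q_D − 3q_C) − 11q_D.
∂π/∂q_D = 51 − 8q_D − 3q_C = 0 ⇒ q_D = 6.375 − 0.375q_C.
At q_C = 6: q_D = 6.375 − 0.375·6 = 4.125.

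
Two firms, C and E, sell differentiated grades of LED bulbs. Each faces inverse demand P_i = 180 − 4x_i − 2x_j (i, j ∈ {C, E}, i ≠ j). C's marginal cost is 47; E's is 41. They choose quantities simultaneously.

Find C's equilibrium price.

Firm C's profit: π = x_C(180 − 4x_C − 2x_E) − 47x_C.
∂π/∂x_C = 133 − 8x_C − 2x_E = 0 ⇒ x_C = 16.625 − 0.25x_E.
Similarly x_E = 17.375 − 0.25x_C.
Solving the two reaction functions simultaneously: (1 − (−0.25)(−0.25))x_C = 16.625 − 0.25·17.375, so 0.9375x_C = 393/32 and x_C = 13.1.
Then x_E = 17.375 − 0.25·13.1 = 14.1.
P_C = 180 − 4·13.1 − 2·14.1 = 99.4.

99.4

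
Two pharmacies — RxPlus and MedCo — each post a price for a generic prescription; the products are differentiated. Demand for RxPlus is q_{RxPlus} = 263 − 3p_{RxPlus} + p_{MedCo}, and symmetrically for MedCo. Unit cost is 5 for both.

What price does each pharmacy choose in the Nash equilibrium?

55.6

RxPlus's profit: π = (p_{RxPlus} − 5)(263 − 3p_{RxPlus} + p_{MedCo}).
∂π/∂p_{RxPlus} = 278 − 6p_{RxPlus} + p_{MedCo} = 0 ⇒ p_{RxPlus} = 139/3 + (1/6)p_{MedCo}.
Setting p_{RxPlus} = p_{MedCo} in the reaction function: p_{RxPlus} = 139/3 + (1/6)p_{RxPlus}, so p_{RxPlus} = (139/3) / (5/6) = 55.6.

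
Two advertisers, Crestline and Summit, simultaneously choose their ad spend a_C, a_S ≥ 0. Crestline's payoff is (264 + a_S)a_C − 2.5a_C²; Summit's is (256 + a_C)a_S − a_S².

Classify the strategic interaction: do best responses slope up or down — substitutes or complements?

Expanding Crestline's payoff: 264a_C + a_Sa_C − 2.5a_C².
∂π/∂a_C = 264 + a_S − 5a_C = 0, so a_C = 52.8 + 0.2a_S.
The best-response slope da_C/da_S = 0.2 > 0: the reaction function is upward-sloping, so the choices are strategic complements.

strategic complements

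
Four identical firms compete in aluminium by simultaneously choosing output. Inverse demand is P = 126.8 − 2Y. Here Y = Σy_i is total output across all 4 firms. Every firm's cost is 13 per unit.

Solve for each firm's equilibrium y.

11.38

A representative firm's profit is π_i = y_i(126.8 − 2Y) − 13y_i, with Y = y_i + Σ_{j≠i} y_j.
First-order condition: 113.8 − 4y_i − 2Σ_{j≠i} y_j = 0.
Imposing symmetry (y_j = y for all j) turns Σ_{j≠i} y_j into 3y, so 113.8 = 10y and y = 11.38.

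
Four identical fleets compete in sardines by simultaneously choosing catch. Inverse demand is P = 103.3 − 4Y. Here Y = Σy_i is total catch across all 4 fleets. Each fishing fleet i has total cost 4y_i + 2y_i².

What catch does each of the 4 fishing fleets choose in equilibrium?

A representative fishing fleet's profit is π_i = y_i(103.3 − 4Y) − 4y_i − 2y_i², with Y = y_i + Σ_{j≠i} y_j.
First-order condition: 99.3 − 12y_i − 4Σ_{j≠i} y_j = 0.
With identical fishing fleets, set every y_j = y: then 99.3 − 12y − 12y = 0, i.e. y = 99.3/24 = 4.1375.

4.1375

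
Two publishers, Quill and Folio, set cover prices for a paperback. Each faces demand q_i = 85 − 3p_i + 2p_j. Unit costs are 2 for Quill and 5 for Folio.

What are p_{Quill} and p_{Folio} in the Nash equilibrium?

Quill's profit: π = (p_{Quill} − 2)(85 − 3p_{Quill} + 2p_{Folio}).
∂π/∂p_{Quill} = 91 − 6p_{Quill} + 2p_{Folio} = 0 ⇒ p_{Quill} = 91/6 + (1/3)p_{Folio}.
Similarly p_{Folio} = 50/3 + (1/3)p_{Quill}.
Plugging p_{Folio} into Quill's best response: p_{Quill} = 91/6 + (1/3)(50/3 + (1/3)p_{Quill}) ⇒ (8/9)p_{Quill} = 373/18, so p_{Quill} = 23.3125.
Then p_{Folio} = 50/3 + (1/3)·23.3125 = 24.4375.

23.3125, 24.4375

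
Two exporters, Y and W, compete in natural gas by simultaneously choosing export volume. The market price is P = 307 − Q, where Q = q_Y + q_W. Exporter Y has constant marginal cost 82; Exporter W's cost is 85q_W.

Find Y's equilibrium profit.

Exporter Y's profit: π = q_Y(307 − (q_Y + q_W)) − 82q_Y.
∂π/∂q_Y = 225 − 2q_Y − q_W = 0, so q_Y = 112.5 − 0.5q_W.
By the same steps for W: q_W = 111 − 0.5q_Y.
Substituting the second reaction function into the first: q_Y = 112.5 − 0.5(111 − 0.5q_Y), which gives 0.75q_Y = 57 ⇒ q_Y = 76.
Then q_W = 111 − 0.5·76 = 73.
Price P = 307 − 149 = 158.
Y's profit: (158 − 82)·76 = 5776.

5776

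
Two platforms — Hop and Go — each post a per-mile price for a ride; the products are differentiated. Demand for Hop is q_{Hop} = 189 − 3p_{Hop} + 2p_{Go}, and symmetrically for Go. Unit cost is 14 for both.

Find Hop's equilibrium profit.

Hop's profit: π = (p_{Hop} − 14)(189 − 3p_{Hop} + 2p_{Go}).
∂π/∂p_{Hop} = 231 − 6p_{Hop} + 2p_{Go} = 0 ⇒ p_{Hop} = 38.5 + (1/3)p_{Go}.
Setting p_{Hop} = p_{Go} in the reaction function: p_{Hop} = 38.5 + (1/3)p_{Hop}, so p_{Hop} = 38.5 / (2/3) = 57.75.
q_{Hop} = 189 − 3·57.75 + 2·57.75 = 131.25.
Profit = (57.75 − 14)·131.25 = 5742.1875.

5742.1875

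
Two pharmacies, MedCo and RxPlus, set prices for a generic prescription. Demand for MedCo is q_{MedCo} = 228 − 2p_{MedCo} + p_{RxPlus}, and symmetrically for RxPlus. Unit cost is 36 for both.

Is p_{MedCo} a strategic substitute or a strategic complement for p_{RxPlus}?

MedCo's profit: π = (p_{MedCo} − 36)(228 − 2p_{MedCo} + p_{RxPlus}).
∂π/∂p_{MedCo} = 300 − 4p_{MedCo} + p_{RxPlus} = 0 ⇒ p_{MedCo} = 75 + 0.25p_{RxPlus}.
The best-response slope dp_{MedCo}/dp_{RxPlus} = 0.25 > 0: the reaction function is upward-sloping, so the choices are strategic complements.

strategic complements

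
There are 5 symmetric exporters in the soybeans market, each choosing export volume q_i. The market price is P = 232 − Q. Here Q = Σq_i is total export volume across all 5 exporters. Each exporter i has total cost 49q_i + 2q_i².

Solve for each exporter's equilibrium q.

A representative exporter's profit is π_i = q_i(232 − Q) − 49q_i − 2q_i², with Q = q_i + Σ_{j≠i} q_j.
First-order condition: 183 − 6q_i − Σ_{j≠i} q_j = 0.
With identical exporters, set every q_j = q: then 183 − 6q − 4q = 0, i.e. q = 183/10 = 18.3.

18.3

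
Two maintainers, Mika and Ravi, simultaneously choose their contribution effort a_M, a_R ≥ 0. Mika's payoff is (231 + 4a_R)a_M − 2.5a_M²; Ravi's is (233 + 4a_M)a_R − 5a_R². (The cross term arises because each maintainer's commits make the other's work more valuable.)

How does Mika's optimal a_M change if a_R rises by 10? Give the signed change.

8

Expanding Mika's payoff: 231a_M + 4a_Ra_M − 2.5a_M².
∂π/∂a_M = 231 + 4a_R − 5a_M = 0, so a_M = 46.2 + 0.8a_R.
The reaction-function slope is 0.8, so a 10-unit rise in a_R moves a_M by 0.8 × 10 = 8. Mika's best response rises — the actions are strategic complements.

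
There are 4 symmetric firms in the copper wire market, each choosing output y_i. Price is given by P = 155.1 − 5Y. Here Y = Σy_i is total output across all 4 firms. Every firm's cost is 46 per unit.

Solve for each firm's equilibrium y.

A representative firm's profit is π_i = y_i(155.1 − 5Y) − 46y_i, with Y = y_i + Σ_{j≠i} y_j.
First-order condition: 109.1 − 10y_i − 5Σ_{j≠i} y_j = 0.
In a symmetric equilibrium every firm chooses the same y, so Σ_{j≠i} y_j = 3y. The condition becomes 109.1 − 25y = 0, giving y = 109.1/25 = 4.364.

4.364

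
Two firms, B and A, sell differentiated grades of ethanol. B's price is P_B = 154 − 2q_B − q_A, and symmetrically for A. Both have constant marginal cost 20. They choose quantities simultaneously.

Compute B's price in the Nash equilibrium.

Firm B's profit: π = q_B(154 − 2q_B − q_A) − 20q_B.
∂π/∂q_B = 134 − 4q_B − q_A = 0 ⇒ q_B = 33.5 − 0.25q_A.
Setting q_B = q_A in the reaction function: q_B = 33.5 − 0.25q_B, so q_B = 33.5 / 1.25 = 26.8.
P_B = 154 − 2·26.8 − 26.8 = 73.6.

73.6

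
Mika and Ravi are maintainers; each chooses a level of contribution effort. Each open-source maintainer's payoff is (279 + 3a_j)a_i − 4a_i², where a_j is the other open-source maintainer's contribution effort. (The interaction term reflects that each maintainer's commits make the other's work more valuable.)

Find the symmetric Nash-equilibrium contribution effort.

Mika's payoff is (279 + 3a_R)a_M − 4a_M².
∂π/∂a_M = 279 + 3a_R − 8a_M = 0, so a_M = 34.875 + 0.375a_R.
The game is symmetric, so in equilibrium a_R = a_M: the reaction function gives 0.625a_M = 34.875, hence a_M = 55.8.

55.8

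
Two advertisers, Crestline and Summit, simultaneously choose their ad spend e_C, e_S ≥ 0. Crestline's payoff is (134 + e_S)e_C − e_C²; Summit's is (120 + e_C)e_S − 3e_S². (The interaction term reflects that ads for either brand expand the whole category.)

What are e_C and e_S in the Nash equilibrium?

Expanding Crestline's payoff: 134e_C + e_Se_C − e_C².
∂π/∂e_C = 134 + e_S − 2e_C = 0, so e_C = 67 + 0.5e_S.
Likewise for Summit: e_S = 20 + (1/6)e_C.
Solving the two reaction functions simultaneously: (1 − (0.5)(1/6))e_C = 67 + 0.5·20, so (11/12)e_C = 77 and e_C = 84.
Then e_S = 20 + (1/6)·84 = 34.

84, 34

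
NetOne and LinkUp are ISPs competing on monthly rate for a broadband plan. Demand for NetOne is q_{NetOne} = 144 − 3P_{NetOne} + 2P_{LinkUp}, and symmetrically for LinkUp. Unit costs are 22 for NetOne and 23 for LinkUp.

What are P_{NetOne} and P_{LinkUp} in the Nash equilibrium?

NetOne's profit: π = (P_{NetOne} − 22)(144 − 3P_{NetOne} + 2P_{LinkUp}).
∂π/∂P_{NetOne} = 210 − 6P_{NetOne} + 2P_{LinkUp} = 0 ⇒ P_{NetOne} = 35 + (1/3)P_{LinkUp}.
Similarly P_{LinkUp} = 35.5 + (1/3)P_{NetOne}.
Plugging P_{LinkUp} into NetOne's best response: P_{NetOne} = 35 + (1/3)(35.5 + (1/3)P_{NetOne}) ⇒ (8/9)P_{NetOne} = 281/6, so P_{NetOne} = 52.6875.
Then P_{LinkUp} = 35.5 + (1/3)·52.6875 = 53.0625.

52.6875, 53.0625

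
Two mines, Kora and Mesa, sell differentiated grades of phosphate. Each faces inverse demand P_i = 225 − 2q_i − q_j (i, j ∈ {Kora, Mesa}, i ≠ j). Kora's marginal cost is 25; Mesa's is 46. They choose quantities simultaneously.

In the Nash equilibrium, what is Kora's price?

Mine Kora's profit: π = q_{Kora}(225 − 2q_{Kora} − q_{Mesa}) − 25q_{Kora}.
∂π/∂q_{Kora} = 200 − 4q_{Kora} − q_{Mesa} = 0 ⇒ q_{Kora} = 50 − 0.25q_{Mesa}.
Similarly q_{Mesa} = 44.75 − 0.25q_{Kora}.
Solving the two reaction functions simultaneously: (1 − (−0.25)(−0.25))q_{Kora} = 50 − 0.25·44.75, so 0.9375q_{Kora} = 38.8125 and q_{Kora} = 41.4.
Then q_{Mesa} = 44.75 − 0.25·41.4 = 34.4.
P_{Kora} = 225 − 2·41.4 − 34.4 = 107.8.

107.8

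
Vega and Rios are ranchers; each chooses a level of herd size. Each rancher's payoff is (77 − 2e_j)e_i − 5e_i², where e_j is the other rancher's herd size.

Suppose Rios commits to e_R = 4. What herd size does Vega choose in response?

6.9

Vega's payoff is (77 − 2e_R)e_V − 5e_V².
∂π/∂e_V = 77 − 2e_R − 10e_V = 0, so e_V = 7.7 − 0.2e_R.
At e_R = 4: e_V = 7.7 − 0.2·4 = 6.9.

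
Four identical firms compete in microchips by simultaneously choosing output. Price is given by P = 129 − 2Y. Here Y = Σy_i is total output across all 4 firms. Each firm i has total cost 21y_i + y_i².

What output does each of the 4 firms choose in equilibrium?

A representative firm's profit is π_i = y_i(129 − 2Y) − 21y_i − y_i², with Y = y_i + Σ_{j≠i} y_j.
First-order condition: 108 − 6y_i − 2Σ_{j≠i} y_j = 0.
With identical firms, set every y_j = y: then 108 − 6y − 6y = 0, i.e. y = 108/12 = 9.

9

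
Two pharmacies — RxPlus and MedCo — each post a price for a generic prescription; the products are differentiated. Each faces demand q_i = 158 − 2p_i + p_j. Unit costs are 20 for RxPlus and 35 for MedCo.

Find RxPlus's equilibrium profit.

4608

RxPlus's profit: π = (p_{RxPlus} − 20)(158 − 2p_{RxPlus} + p_{MedCo}).
∂π/∂p_{RxPlus} = 198 − 4p_{RxPlus} + p_{MedCo} = 0 ⇒ p_{RxPlus} = 49.5 + 0.25p_{MedCo}.
Similarly p_{MedCo} = 57 + 0.25p_{RxPlus}.
Substituting the second reaction function into the first: p_{RxPlus} = 49.5 + 0.25(57 + 0.25p_{RxPlus}), which gives 0.9375p_{RxPlus} = 63.75 ⇒ p_{RxPlus} = 68.
Then p_{MedCo} = 57 + 0.25·68 = 74.
q_{RxPlus} = 158 − 2·68 + 74 = 96.
Profit = (68 − 20)·96 = 4608.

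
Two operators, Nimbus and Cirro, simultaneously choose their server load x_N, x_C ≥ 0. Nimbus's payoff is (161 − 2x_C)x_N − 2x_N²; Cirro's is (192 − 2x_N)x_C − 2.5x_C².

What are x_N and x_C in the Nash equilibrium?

Expanding Nimbus's payoff: 161x_N − 2x_Cx_N − 2x_N².
∂π/∂x_N = 161 − 2x_C − 4x_N = 0, so x_N = 40.25 − 0.5x_C.
Likewise for Cirro: x_C = 38.4 − 0.4x_N.
Substituting the second reaction function into the first: x_N = 40.25 − 0.5(38.4 − 0.4x_N), which gives 0.8x_N = 21.05 ⇒ x_N = 26.3125.
Then x_C = 38.4 − 0.4·26.3125 = 27.875.

26.3125, 27.875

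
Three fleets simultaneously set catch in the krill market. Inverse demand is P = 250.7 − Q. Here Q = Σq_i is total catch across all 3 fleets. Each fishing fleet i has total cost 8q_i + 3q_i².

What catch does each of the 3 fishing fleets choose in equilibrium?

A representative fishing fleet's profit is π_i = q_i(250.7 − Q) − 8q_i − 3q_i², with Q = q_i + Σ_{j≠i} q_j.
First-order condition: 242.7 − 8q_i − Σ_{j≠i} q_j = 0.
In a symmetric equilibrium every fishing fleet chooses the same q, so Σ_{j≠i} q_j = 2q. The condition becomes 242.7 − 10q = 0, giving q = 242.7/10 = 24.27.

24.27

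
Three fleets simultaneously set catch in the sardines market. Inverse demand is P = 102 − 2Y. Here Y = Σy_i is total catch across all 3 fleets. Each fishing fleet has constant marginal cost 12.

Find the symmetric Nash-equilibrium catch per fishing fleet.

11.25

A representative fishing fleet's profit is π_i = y_i(102 − 2Y) − 12y_i, with Y = y_i + Σ_{j≠i} y_j.
First-order condition: 90 − 4y_i − 2Σ_{j≠i} y_j = 0.
In a symmetric equilibrium every fishing fleet chooses the same y, so Σ_{j≠i} y_j = 2y. The condition becomes 90 − 8y = 0, giving y = 90/8 = 11.25.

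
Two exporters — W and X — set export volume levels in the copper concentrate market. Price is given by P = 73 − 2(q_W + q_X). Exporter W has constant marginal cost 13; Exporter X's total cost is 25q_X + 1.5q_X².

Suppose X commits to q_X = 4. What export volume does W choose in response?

Exporter W's profit: π = q_W(73 − 2(q_W + q_X)) − 13q_W.
∂π/∂q_W = 60 − 4q_W − 2q_X = 0, so q_W = 15 − 0.5q_X.
At q_X = 4: q_W = 15 − 0.5·4 = 13.

13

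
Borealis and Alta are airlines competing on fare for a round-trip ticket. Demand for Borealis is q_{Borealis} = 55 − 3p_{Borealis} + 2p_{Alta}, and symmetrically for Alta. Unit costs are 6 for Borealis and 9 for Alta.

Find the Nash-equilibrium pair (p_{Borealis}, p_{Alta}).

Borealis's profit: π = (p_{Borealis} − 6)(55 − 3p_{Borealis} + 2p_{Alta}).
∂π/∂p_{Borealis} = 73 − 6p_{Borealis} + 2p_{Alta} = 0 ⇒ p_{Borealis} = 73/6 + (1/3)p_{Alta}.
Similarly p_{Alta} = 41/3 + (1/3)p_{Borealis}.
Plugging p_{Alta} into Borealis's best response: p_{Borealis} = 73/6 + (1/3)(41/3 + (1/3)p_{Borealis}) ⇒ (8/9)p_{Borealis} = 301/18, so p_{Borealis} = 18.8125.
Then p_{Alta} = 41/3 + (1/3)·18.8125 = 19.9375.

18.8125, 19.9375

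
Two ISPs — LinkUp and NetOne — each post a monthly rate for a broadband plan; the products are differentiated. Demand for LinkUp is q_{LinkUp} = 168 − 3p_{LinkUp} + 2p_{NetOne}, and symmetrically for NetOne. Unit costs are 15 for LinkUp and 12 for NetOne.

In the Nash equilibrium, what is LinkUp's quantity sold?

LinkUp's profit: π = (p_{LinkUp} − 15)(168 − 3p_{LinkUp} + 2p_{NetOne}).
∂π/∂p_{LinkUp} = 213 − 6p_{LinkUp} + 2p_{NetOne} = 0 ⇒ p_{LinkUp} = 35.5 + (1/3)p_{NetOne}.
Similarly p_{NetOne} = 34 + (1/3)p_{LinkUp}.
Solving the two reaction functions simultaneously: (1 − (1/3)(1/3))p_{LinkUp} = 35.5 + (1/3)·34, so (8/9)p_{LinkUp} = 281/6 and p_{LinkUp} = 52.6875.
Then p_{NetOne} = 34 + (1/3)·52.6875 = 51.5625.
q_{LinkUp} = 168 − 3·52.6875 + 2·51.5625 = 113.0625.

113.0625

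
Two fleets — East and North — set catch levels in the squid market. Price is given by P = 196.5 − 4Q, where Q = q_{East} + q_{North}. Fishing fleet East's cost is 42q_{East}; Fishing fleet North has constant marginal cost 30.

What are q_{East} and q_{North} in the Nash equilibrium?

Fishing fleet East's profit: π = q_{East}(196.5 − 4(q_{East} + q_{North})) − 42q_{East}.
∂π/∂q_{East} = 154.5 − 8q_{East} − 4q_{North} = 0, so q_{East} = 19.3125 − 0.5q_{North}.
By the same steps for North: q_{North} = 20.8125 − 0.5q_{East}.
Substituting the second reaction function into the first: q_{East} = 19.3125 − 0.5(20.8125 − 0.5q_{East}), which gives 0.75q_{East} = 285/32 ⇒ q_{East} = 11.875.
Then q_{North} = 20.8125 − 0.5·11.875 = 14.875.

11.875, 14.875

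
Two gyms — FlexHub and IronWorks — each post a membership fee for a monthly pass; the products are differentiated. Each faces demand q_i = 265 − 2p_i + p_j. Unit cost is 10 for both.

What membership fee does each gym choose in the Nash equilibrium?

FlexHub's profit: π = (p_{FlexHub} − 10)(265 − 2p_{FlexHub} + p_{IronWorks}).
∂π/∂p_{FlexHub} = 285 − 4p_{FlexHub} + p_{IronWorks} = 0 ⇒ p_{FlexHub} = 71.25 + 0.25p_{IronWorks}.
By symmetry p_{IronWorks} = p_{FlexHub}; substituting into the reaction function, 0.75p_{FlexHub} = 71.25 and p_{FlexHub} = 95.

95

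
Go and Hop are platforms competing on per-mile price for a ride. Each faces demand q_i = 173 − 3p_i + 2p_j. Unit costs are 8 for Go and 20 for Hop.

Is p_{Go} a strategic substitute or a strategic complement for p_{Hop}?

strategic complements

Go's profit: π = (p_{Go} − 8)(173 − 3p_{Go} + 2p_{Hop}).
∂π/∂p_{Go} = 197 − 6p_{Go} + 2p_{Hop} = 0 ⇒ p_{Go} = 197/6 + (1/3)p_{Hop}.
The best-response slope dp_{Go}/dp_{Hop} = 1/3 > 0: the reaction function is upward-sloping, so the choices are strategic complements.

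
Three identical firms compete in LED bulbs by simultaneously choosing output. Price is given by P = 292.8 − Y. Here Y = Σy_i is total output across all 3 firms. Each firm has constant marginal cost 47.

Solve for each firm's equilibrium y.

A representative firm's profit is π_i = y_i(292.8 − Y) − 47y_i, with Y = y_i + Σ_{j≠i} y_j.
First-order condition: 245.8 − 2y_i − Σ_{j≠i} y_j = 0.
With identical firms, set every y_j = y: then 245.8 − 2y − 2y = 0, i.e. y = 245.8/4 = 61.45.

61.45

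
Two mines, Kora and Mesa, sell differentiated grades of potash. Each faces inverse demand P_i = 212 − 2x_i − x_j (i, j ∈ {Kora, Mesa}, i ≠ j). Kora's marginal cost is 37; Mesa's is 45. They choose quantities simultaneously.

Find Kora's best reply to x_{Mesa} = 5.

Mine Kora's profit: π = x_{Kora}(212 − 2x_{Kora} − x_{Mesa}) − 37x_{Kora}.
∂π/∂x_{Kora} = 175 − 4x_{Kora} − x_{Mesa} = 0 ⇒ x_{Kora} = 43.75 − 0.25x_{Mesa}.
At x_{Mesa} = 5: x_{Kora} = 43.75 − 0.25·5 = 42.5.

42.5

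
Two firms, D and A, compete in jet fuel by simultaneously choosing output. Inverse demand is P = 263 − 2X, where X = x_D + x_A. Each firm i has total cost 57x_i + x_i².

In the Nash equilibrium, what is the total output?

51.5

Firm D's profit: π = x_D(263 − 2(x_D + x_A)) − 57x_D − x_D².
∂π/∂x_D = 206 − 6x_D − 2x_A = 0, so x_D = 103/3 − (1/3)x_A.
The game is symmetric, so in equilibrium x_A = x_D: the reaction function gives (4/3)x_D = 103/3, hence x_D = 25.75.
Total output: 25.75 + 25.75 = 51.5.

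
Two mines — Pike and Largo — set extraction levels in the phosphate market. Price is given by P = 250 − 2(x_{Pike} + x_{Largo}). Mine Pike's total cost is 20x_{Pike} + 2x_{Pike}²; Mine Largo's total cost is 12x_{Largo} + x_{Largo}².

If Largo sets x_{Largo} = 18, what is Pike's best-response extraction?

Mine Pike's profit: π = x_{Pike}(250 − 2(x_{Pike} + x_{Largo})) − 20x_{Pike} − 2x_{Pike}².
∂π/∂x_{Pike} = 230 − 8x_{Pike} − 2x_{Largo} = 0, so x_{Pike} = 28.75 − 0.25x_{Largo}.
At x_{Largo} = 18: x_{Pike} = 28.75 − 0.25·18 = 24.25.

24.25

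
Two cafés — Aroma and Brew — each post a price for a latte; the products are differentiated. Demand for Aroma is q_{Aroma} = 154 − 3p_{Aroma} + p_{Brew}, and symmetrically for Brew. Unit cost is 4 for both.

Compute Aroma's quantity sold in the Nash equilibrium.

87.6

Aroma's profit: π = (p_{Aroma} − 4)(154 − 3p_{Aroma} + p_{Brew}).
∂π/∂p_{Aroma} = 166 − 6p_{Aroma} + p_{Brew} = 0 ⇒ p_{Aroma} = 83/3 + (1/6)p_{Brew}.
By symmetry p_{Brew} = p_{Aroma}; substituting into the reaction function, (5/6)p_{Aroma} = 83/3 and p_{Aroma} = 33.2.
q_{Aroma} = 154 − 3·33.2 + 33.2 = 87.6.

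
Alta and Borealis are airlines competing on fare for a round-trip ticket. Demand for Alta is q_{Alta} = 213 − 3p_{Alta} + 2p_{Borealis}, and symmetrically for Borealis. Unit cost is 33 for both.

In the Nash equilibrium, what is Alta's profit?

6075

Alta's profit: π = (p_{Alta} − 33)(213 − 3p_{Alta} + 2p_{Borealis}).
∂π/∂p_{Alta} = 312 − 6p_{Alta} + 2p_{Borealis} = 0 ⇒ p_{Alta} = 52 + (1/3)p_{Borealis}.
Setting p_{Alta} = p_{Borealis} in the reaction function: p_{Alta} = 52 + (1/3)p_{Alta}, so p_{Alta} = 52 / (2/3) = 78.
q_{Alta} = 213 − 3·78 + 2·78 = 135.
Profit = (78 − 33)·135 = 6075.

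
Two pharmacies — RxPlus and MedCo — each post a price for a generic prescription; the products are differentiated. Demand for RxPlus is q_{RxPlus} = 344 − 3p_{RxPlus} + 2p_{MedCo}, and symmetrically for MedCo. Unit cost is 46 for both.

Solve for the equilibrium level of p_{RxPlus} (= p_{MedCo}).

120.5

RxPlus's profit: π = (p_{RxPlus} − 46)(344 − 3p_{RxPlus} + 2p_{MedCo}).
∂π/∂p_{RxPlus} = 482 − 6p_{RxPlus} + 2p_{MedCo} = 0 ⇒ p_{RxPlus} = 241/3 + (1/3)p_{MedCo}.
The game is symmetric, so in equilibrium p_{MedCo} = p_{RxPlus}: the reaction function gives (2/3)p_{RxPlus} = 241/3, hence p_{RxPlus} = 120.5.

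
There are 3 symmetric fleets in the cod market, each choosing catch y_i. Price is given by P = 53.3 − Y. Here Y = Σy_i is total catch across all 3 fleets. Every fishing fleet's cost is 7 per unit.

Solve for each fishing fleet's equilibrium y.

11.575

A representative fishing fleet's profit is π_i = y_i(53.3 − Y) − 7y_i, with Y = y_i + Σ_{j≠i} y_j.
First-order condition: 46.3 − 2y_i − Σ_{j≠i} y_j = 0.
In a symmetric equilibrium every fishing fleet chooses the same y, so Σ_{j≠i} y_j = 2y. The condition becomes 46.3 − 4y = 0, giving y = 46.3/4 = 11.575.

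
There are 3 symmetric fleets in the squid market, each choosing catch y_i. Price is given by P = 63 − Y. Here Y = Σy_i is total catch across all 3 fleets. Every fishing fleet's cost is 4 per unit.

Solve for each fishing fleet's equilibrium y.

A representative fishing fleet's profit is π_i = y_i(63 − Y) − 4y_i, with Y = y_i + Σ_{j≠i} y_j.
First-order condition: 59 − 2y_i − Σ_{j≠i} y_j = 0.
Imposing symmetry (y_j = y for all j) turns Σ_{j≠i} y_j into 2y, so 59 = 4y and y = 14.75.

14.75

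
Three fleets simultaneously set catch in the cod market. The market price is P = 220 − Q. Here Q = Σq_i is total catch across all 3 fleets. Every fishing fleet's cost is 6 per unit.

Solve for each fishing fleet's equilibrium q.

A representative fishing fleet's profit is π_i = q_i(220 − Q) − 6q_i, with Q = q_i + Σ_{j≠i} q_j.
First-order condition: 214 − 2q_i − Σ_{j≠i} q_j = 0.
With identical fishing fleets, set every q_j = q: then 214 − 2q − 2q = 0, i.e. q = 214/4 = 53.5.

53.5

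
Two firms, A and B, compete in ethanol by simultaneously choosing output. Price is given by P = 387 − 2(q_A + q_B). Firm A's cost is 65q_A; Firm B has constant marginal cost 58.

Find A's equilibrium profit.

Firm A's profit: π = q_A(387 − 2(q_A + q_B)) − 65q_A.
∂π/∂q_A = 322 − 4q_A − 2q_B = 0, so q_A = 80.5 − 0.5q_B.
By the same steps for B: q_B = 82.25 − 0.5q_A.
Substituting the second reaction function into the first: q_A = 80.5 − 0.5(82.25 − 0.5q_A), which gives 0.75q_A = 39.375 ⇒ q_A = 52.5.
Then q_B = 82.25 − 0.5·52.5 = 56.
Price P = 387 − 2·108.5 = 170.
A's profit: (170 − 65)·52.5 = 5512.5.

5512.5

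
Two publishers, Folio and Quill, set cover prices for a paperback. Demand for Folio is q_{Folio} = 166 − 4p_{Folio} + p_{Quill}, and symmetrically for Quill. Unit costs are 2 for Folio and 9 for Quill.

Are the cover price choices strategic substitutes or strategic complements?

strategic complements

Folio's profit: π = (p_{Folio} − 2)(166 − 4p_{Folio} + p_{Quill}).
∂π/∂p_{Folio} = 174 − 8p_{Folio} + p_{Quill} = 0 ⇒ p_{Folio} = 21.75 + 0.125p_{Quill}.
The best-response slope dp_{Folio}/dp_{Quill} = 0.125 > 0: the reaction function is upward-sloping, so the choices are strategic complements.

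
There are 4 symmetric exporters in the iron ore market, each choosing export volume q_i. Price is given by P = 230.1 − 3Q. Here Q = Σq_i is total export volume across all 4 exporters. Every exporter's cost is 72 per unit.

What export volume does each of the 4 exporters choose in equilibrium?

10.54

A representative exporter's profit is π_i = q_i(230.1 − 3Q) − 72q_i, with Q = q_i + Σ_{j≠i} q_j.
First-order condition: 158.1 − 6q_i − 3Σ_{j≠i} q_j = 0.
With identical exporters, set every q_j = q: then 158.1 − 6q − 9q = 0, i.e. q = 158.1/15 = 10.54.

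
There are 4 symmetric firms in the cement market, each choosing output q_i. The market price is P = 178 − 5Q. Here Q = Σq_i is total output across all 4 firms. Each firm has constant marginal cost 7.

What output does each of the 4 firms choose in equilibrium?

A representative firm's profit is π_i = q_i(178 − 5Q) − 7q_i, with Q = q_i + Σ_{j≠i} q_j.
First-order condition: 171 − 10q_i − 5Σ_{j≠i} q_j = 0.
With identical firms, set every q_j = q: then 171 − 10q − 15q = 0, i.e. q = 171/25 = 6.84.

6.84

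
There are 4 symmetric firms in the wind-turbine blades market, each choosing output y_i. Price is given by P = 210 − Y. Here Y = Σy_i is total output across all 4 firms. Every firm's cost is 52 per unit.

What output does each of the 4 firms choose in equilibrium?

A representative firm's profit is π_i = y_i(210 − Y) − 52y_i, with Y = y_i + Σ_{j≠i} y_j.
First-order condition: 158 − 2y_i − Σ_{j≠i} y_j = 0.
With identical firms, set every y_j = y: then 158 − 2y − 3y = 0, i.e. y = 158/5 = 31.6.

31.6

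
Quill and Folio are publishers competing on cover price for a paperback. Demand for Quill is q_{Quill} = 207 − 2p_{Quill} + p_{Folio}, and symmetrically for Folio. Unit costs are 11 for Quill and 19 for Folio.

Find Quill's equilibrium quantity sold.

Quill's profit: π = (p_{Quill} − 11)(207 − 2p_{Quill} + p_{Folio}).
∂π/∂p_{Quill} = 229 − 4p_{Quill} + p_{Folio} = 0 ⇒ p_{Quill} = 57.25 + 0.25p_{Folio}.
Similarly p_{Folio} = 61.25 + 0.25p_{Quill}.
Substituting the second reaction function into the first: p_{Quill} = 57.25 + 0.25(61.25 + 0.25p_{Quill}), which gives 0.9375p_{Quill} = 72.5625 ⇒ p_{Quill} = 77.4.
Then p_{Folio} = 61.25 + 0.25·77.4 = 80.6.
q_{Quill} = 207 − 2·77.4 + 80.6 = 132.8.

132.8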